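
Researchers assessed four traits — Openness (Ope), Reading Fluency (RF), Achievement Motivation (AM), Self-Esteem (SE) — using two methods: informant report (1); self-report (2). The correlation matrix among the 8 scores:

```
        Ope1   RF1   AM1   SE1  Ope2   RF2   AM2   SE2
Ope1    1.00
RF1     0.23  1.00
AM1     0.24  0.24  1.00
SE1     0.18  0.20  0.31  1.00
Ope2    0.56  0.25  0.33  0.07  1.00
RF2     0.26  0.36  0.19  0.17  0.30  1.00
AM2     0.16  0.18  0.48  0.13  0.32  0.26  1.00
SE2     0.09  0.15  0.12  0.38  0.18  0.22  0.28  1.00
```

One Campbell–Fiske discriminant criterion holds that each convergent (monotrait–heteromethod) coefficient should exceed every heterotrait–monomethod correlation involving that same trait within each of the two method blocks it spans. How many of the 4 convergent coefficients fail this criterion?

Checking each validity diagonal entry against its comparison values:
Ope (methods 1·2): 0.56 vs {0.23, 0.30, 0.24, 0.32, 0.18, 0.18} → pass.
RF (methods 1·2): 0.36 vs {0.23, 0.30, 0.24, 0.26, 0.20, 0.22} → pass.
AM (methods 1·2): 0.48 vs {0.24, 0.32, 0.24, 0.26, 0.31, 0.28} → pass.
SE (methods 1·2): 0.38 vs {0.18, 0.18, 0.20, 0.22, 0.31, 0.28} → pass.
0 of 4 fail.

0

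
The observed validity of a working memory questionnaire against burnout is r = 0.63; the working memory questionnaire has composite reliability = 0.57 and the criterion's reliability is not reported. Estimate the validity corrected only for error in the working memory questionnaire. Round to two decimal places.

0.83

Single correction: r_c = r_obs / √r_xx = 0.63 / √0.57 = 0.63 / 0.7550 ≈ 0.83.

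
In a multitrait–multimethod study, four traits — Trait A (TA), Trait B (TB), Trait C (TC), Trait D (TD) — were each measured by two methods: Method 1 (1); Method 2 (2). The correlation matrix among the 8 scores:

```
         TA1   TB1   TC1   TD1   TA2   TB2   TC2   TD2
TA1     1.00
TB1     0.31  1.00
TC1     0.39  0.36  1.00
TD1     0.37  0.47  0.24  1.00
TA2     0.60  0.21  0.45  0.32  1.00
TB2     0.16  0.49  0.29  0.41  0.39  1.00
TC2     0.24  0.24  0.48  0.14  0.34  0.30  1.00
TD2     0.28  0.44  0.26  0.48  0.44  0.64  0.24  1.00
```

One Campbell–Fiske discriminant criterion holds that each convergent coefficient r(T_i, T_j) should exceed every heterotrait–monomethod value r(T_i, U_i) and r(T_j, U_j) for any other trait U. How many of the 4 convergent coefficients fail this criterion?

Each convergent coefficient versus the relevant comparison correlations:
TA (methods 1·2): 0.60 vs {0.31, 0.39, 0.39, 0.34, 0.37, 0.44} → pass.
TB (methods 1·2): 0.49 vs {0.31, 0.39, 0.36, 0.30, 0.47, 0.64} → fail.
TC (methods 1·2): 0.48 vs {0.39, 0.34, 0.36, 0.30, 0.24, 0.24} → pass.
TD (methods 1·2): 0.48 vs {0.37, 0.44, 0.47, 0.64, 0.24, 0.24} → fail.
2 of 4 fail.

2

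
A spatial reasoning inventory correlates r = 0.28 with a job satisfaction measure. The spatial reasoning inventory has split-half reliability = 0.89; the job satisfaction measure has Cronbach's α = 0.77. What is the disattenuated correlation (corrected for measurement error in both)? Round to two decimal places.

r_true = r_obs / √(r_xx · r_yy) = 0.28 / √(0.89 × 0.77) = 0.28 / √0.6853 = 0.28 / 0.8278 ≈ 0.34.

0.34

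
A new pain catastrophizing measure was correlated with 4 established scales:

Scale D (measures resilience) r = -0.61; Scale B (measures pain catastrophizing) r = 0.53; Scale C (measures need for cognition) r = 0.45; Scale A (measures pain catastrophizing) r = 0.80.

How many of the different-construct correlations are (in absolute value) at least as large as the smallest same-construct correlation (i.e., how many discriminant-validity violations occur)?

Convergent (same construct = pain catastrophizing): Scale B, Scale A.
Smallest convergent = 0.53. Discriminant |r|: 0.61, 0.45; count ≥ 0.53 → 1.

1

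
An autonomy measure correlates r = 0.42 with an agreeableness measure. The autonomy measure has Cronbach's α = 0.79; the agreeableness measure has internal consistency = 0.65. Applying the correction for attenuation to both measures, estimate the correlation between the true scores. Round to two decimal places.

0.59

r_true = r_obs / √(r_xx · r_yy) = 0.42 / √(0.79 × 0.65) = 0.42 / √0.5135 = 0.42 / 0.7166 ≈ 0.59.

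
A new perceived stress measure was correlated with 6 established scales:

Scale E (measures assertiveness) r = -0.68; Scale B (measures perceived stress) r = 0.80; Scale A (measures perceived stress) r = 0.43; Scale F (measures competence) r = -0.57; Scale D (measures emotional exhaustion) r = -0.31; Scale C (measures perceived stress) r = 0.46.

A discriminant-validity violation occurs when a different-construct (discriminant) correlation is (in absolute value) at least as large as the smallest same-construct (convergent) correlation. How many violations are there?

Convergent (same construct = perceived stress): Scale B, Scale A, Scale C.
Smallest convergent = 0.43. Discriminant |r|: 0.68, 0.57, 0.31; count ≥ 0.43 → 2.

2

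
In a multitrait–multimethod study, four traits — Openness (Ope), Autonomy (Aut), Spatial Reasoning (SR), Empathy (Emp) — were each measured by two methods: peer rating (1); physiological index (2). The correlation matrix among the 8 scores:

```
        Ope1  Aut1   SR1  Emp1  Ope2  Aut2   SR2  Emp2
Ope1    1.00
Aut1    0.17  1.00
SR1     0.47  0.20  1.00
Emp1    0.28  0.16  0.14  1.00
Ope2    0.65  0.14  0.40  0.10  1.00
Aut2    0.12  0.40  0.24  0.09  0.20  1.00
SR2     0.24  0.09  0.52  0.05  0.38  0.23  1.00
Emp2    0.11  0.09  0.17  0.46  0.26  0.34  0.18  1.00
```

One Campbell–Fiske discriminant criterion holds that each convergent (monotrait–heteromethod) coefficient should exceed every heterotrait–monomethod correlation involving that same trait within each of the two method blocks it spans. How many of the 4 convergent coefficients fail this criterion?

0

Each convergent coefficient versus the relevant comparison correlations:
Ope (methods 1·2): 0.65 vs {0.17, 0.20, 0.47, 0.38, 0.28, 0.26} → pass.
Aut (methods 1·2): 0.40 vs {0.17, 0.20, 0.20, 0.23, 0.16, 0.34} → pass.
SR (methods 1·2): 0.52 vs {0.47, 0.38, 0.20, 0.23, 0.14, 0.18} → pass.
Emp (methods 1·2): 0.46 vs {0.28, 0.26, 0.16, 0.34, 0.14, 0.18} → pass.
0 of 4 fail.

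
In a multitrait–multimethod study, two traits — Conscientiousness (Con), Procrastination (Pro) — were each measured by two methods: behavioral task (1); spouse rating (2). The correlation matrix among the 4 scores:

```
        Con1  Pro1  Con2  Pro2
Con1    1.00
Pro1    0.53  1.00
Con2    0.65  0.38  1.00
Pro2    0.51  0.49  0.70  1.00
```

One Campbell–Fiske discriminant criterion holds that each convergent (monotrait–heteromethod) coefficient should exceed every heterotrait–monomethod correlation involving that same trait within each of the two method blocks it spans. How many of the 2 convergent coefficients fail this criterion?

Checking each validity diagonal entry against its comparison values:
Con (methods 1·2): 0.65 vs {0.53, 0.70} → fail.
Pro (methods 1·2): 0.49 vs {0.53, 0.70} → fail.
2 of 2 fail.

2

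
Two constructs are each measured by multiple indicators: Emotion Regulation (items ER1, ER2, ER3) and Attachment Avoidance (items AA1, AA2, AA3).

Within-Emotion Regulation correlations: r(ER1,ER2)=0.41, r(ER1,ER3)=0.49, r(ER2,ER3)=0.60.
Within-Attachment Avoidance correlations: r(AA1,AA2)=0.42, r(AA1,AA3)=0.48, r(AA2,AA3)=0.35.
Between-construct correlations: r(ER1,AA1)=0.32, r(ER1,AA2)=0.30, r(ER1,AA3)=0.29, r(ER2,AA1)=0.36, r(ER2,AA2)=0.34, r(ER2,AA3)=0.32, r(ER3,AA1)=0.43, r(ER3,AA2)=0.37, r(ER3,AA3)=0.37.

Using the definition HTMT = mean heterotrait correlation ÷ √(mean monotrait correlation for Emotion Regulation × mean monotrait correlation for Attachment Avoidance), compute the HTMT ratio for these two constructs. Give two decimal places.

0.75

Mean between = 3.10/9 = 0.3444.
Mean within-ER = 1.50/3 = 0.5000; mean within-AA = 1.25/3 = 0.4167.
Geometric mean = √(0.5000 × 0.4167) = 0.4565.
HTMT = 0.3444 / 0.4565 = 0.75.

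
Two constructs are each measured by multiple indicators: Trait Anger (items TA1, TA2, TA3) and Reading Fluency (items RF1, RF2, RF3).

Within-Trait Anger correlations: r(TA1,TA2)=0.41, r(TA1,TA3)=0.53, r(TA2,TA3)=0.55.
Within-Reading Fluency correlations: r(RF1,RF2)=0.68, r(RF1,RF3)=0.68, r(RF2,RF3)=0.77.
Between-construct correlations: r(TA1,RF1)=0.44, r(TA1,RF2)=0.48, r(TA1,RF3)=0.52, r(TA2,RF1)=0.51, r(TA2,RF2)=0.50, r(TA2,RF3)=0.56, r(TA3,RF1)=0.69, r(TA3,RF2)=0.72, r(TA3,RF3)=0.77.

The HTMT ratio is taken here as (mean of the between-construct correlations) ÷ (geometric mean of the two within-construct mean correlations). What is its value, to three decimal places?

Mean heterotrait r = 5.19/9 = 0.5767.
Mean within-TA = 1.49/3 = 0.4967; mean within-RF = 2.13/3 = 0.7100.
Geometric mean = √(0.4967 × 0.7100) = 0.5938.
HTMT = 0.5767 / 0.5938 = 0.971.

0.971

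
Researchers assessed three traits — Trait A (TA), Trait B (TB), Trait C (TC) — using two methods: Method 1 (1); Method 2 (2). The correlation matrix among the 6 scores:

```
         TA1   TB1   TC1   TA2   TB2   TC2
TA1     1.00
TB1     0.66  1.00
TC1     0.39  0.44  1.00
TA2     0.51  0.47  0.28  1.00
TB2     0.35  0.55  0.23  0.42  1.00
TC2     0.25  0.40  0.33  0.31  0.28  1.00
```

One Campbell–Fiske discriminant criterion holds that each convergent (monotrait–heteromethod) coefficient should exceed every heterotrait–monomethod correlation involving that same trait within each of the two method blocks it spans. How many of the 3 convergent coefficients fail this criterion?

Convergent coefficients and their comparison sets:
TA (methods 1·2): 0.51 vs {0.66, 0.42, 0.39, 0.31} → fail.
TB (methods 1·2): 0.55 vs {0.66, 0.42, 0.44, 0.28} → fail.
TC (methods 1·2): 0.33 vs {0.39, 0.31, 0.44, 0.28} → fail.
3 of 3 fail.

3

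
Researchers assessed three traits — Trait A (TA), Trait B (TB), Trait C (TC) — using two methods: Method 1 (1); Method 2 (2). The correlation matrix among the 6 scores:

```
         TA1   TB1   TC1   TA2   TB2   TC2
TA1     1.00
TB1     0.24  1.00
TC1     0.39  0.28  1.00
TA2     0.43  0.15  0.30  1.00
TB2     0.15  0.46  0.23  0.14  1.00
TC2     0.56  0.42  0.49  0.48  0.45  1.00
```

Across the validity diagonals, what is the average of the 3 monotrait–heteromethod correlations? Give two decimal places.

Convergent values: 0.43, 0.46, 0.49; mean = 1.38/3 = 0.46.

0.46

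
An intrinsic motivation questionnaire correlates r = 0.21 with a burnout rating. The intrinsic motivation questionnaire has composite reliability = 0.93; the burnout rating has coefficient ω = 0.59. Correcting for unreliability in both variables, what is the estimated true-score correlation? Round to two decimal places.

r_true = r_obs / √(r_xx · r_yy) = 0.21 / √(0.93 × 0.59) = 0.21 / √0.5487 = 0.21 / 0.7407 ≈ 0.28.

0.28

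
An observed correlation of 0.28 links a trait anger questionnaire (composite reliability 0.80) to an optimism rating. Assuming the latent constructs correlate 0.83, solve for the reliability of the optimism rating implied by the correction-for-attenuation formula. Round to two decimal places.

0.14

r_true = r_obs / √(r_xx · r_yy) ⇒ 0.83 = 0.28 / √(0.80 · r_yy).
√(0.80 · r_yy) = 0.28 / 0.83 = 0.3373; 0.80 · r_yy = 0.1138; r_yy = 0.1138 / 0.80 ≈ 0.14.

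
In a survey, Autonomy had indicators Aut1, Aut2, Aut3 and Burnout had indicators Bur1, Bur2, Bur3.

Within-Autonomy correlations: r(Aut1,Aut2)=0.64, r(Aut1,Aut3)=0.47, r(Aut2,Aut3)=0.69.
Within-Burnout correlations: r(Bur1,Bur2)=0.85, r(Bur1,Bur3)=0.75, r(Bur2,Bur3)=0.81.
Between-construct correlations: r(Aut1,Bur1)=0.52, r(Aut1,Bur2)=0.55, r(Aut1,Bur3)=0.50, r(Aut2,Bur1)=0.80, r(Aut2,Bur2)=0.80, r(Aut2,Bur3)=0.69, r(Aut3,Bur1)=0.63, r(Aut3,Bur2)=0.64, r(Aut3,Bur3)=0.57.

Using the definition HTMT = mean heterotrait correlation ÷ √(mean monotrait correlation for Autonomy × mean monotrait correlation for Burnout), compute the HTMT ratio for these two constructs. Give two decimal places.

Between-construct mean = 5.70/9 = 0.6333.
Mean within-Aut = 1.80/3 = 0.6000; mean within-Bur = 2.41/3 = 0.8033.
Geometric mean = √(0.6000 × 0.8033) = 0.6942.
HTMT = 0.6333 / 0.6942 = 0.91.

0.91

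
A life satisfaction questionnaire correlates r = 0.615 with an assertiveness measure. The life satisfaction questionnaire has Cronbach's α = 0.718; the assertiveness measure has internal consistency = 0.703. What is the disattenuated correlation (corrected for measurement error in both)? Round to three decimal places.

r_true = r_obs / √(r_xx · r_yy) = 0.615 / √(0.718 × 0.703) = 0.615 / √0.504754 = 0.615 / 0.7105 ≈ 0.866.

0.866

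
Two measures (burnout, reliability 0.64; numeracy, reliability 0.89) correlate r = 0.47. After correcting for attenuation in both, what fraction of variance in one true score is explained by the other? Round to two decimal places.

0.39

Disattenuated r = 0.47 / √(0.64 × 0.89) = 0.47 / 0.7547 = 0.6228.
Shared true-score variance = 0.6228² = 0.3879 ≈ 0.39.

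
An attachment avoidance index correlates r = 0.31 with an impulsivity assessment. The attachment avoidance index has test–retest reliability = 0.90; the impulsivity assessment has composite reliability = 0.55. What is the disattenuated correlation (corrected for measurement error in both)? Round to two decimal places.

r_true = r_obs / √(r_xx · r_yy) = 0.31 / √(0.90 × 0.55) = 0.31 / √0.4950 = 0.31 / 0.7036 ≈ 0.44.

0.44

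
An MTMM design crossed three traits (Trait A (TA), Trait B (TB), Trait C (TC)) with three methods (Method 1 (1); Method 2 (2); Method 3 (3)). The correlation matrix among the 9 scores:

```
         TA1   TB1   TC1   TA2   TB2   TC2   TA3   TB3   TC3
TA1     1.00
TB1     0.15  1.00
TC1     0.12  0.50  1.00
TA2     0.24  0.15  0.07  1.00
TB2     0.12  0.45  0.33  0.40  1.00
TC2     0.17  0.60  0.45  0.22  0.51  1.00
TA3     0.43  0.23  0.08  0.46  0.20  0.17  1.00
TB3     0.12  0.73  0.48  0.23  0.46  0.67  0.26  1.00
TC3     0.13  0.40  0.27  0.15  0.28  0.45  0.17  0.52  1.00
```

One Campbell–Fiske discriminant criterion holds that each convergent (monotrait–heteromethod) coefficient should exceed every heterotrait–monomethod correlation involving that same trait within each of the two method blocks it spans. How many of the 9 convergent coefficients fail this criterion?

6

Convergent coefficients and their comparison sets:
TA (methods 1·2): 0.24 vs {0.15, 0.40, 0.12, 0.22} → fail.
TA (methods 1·3): 0.43 vs {0.15, 0.26, 0.12, 0.17} → pass.
TA (methods 2·3): 0.46 vs {0.40, 0.26, 0.22, 0.17} → pass.
TB (methods 1·2): 0.45 vs {0.15, 0.40, 0.50, 0.51} → fail.
TB (methods 1·3): 0.73 vs {0.15, 0.26, 0.50, 0.52} → pass.
TB (methods 2·3): 0.46 vs {0.40, 0.26, 0.51, 0.52} → fail.
TC (methods 1·2): 0.45 vs {0.12, 0.22, 0.50, 0.51} → fail.
TC (methods 1·3): 0.27 vs {0.12, 0.17, 0.50, 0.52} → fail.
TC (methods 2·3): 0.45 vs {0.22, 0.17, 0.51, 0.52} → fail.
6 of 9 fail.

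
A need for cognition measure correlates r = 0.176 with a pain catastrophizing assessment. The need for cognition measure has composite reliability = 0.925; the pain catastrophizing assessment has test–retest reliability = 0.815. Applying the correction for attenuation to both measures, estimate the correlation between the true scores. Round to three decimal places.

0.203

r_true = r_obs / √(r_xx · r_yy) = 0.176 / √(0.925 × 0.815) = 0.176 / √0.753875 = 0.176 / 0.8683 ≈ 0.203.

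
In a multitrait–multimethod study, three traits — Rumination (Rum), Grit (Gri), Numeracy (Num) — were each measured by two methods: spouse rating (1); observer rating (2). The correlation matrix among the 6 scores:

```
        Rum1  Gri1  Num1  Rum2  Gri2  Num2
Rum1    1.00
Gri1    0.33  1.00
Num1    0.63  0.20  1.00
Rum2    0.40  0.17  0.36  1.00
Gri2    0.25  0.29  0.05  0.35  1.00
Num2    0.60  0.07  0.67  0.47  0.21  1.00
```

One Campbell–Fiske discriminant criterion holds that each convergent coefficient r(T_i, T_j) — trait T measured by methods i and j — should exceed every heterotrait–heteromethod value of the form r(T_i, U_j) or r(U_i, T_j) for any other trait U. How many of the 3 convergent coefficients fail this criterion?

1

Each convergent coefficient versus the relevant comparison correlations:
Rum (methods 1·2): 0.40 vs {0.25, 0.17, 0.60, 0.36} → fail.
Gri (methods 1·2): 0.29 vs {0.17, 0.25, 0.07, 0.05} → pass.
Num (methods 1·2): 0.67 vs {0.36, 0.60, 0.05, 0.07} → pass.
1 of 3 fail.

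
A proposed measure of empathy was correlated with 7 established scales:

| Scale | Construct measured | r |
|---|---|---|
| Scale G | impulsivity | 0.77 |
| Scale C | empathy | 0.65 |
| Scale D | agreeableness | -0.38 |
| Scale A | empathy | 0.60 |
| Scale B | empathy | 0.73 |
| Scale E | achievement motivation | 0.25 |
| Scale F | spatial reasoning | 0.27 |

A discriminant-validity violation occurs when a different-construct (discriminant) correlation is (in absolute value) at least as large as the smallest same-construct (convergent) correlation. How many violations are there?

Convergent (same construct = empathy): Scale C, Scale A, Scale B.
Smallest convergent = 0.60. Discriminant |r|: 0.77, 0.38, 0.25, 0.27; count ≥ 0.60 → 1.

1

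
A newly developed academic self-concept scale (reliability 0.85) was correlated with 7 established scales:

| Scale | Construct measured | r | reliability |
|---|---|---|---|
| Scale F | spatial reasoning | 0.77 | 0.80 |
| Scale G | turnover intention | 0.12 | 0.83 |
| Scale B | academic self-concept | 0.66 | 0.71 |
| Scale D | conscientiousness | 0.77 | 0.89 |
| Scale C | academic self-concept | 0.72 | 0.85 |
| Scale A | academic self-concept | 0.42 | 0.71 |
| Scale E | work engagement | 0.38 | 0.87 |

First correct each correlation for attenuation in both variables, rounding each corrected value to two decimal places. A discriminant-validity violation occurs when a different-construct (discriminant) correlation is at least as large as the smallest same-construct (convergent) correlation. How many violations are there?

2

Disattenuated r (r / √(r_scale · r_new)):
  Scale F (disc): 0.77 / √(0.80·0.85) = 0.93
  Scale G (disc): 0.12 / √(0.83·0.85) = 0.14
  Scale B (conv): 0.66 / √(0.71·0.85) = 0.85
  Scale D (disc): 0.77 / √(0.89·0.85) = 0.89
  Scale C (conv): 0.72 / √(0.85·0.85) = 0.85
  Scale A (conv): 0.42 / √(0.71·0.85) = 0.54
  Scale E (disc): 0.38 / √(0.87·0.85) = 0.44
Smallest convergent = 0.54. Discriminant values: 0.93, 0.14, 0.89, 0.44; count ≥ 0.54 → 2.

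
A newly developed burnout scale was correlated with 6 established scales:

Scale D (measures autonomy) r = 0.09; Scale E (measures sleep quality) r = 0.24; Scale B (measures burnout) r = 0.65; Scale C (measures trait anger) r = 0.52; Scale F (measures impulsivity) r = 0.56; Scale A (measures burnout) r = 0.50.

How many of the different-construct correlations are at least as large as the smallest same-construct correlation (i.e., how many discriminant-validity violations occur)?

2

Convergent (same construct = burnout): Scale B, Scale A.
Smallest convergent = 0.50. Discriminant values: 0.09, 0.24, 0.52, 0.56; count ≥ 0.50 → 2.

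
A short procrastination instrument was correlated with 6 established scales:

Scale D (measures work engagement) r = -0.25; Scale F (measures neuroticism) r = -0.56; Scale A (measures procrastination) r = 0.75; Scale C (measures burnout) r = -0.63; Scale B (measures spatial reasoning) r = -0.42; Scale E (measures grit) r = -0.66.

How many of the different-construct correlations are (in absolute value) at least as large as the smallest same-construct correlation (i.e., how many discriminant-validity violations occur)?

0

Convergent (same construct = procrastination): Scale A.
Smallest convergent = 0.75. Discriminant |r|: 0.25, 0.56, 0.63, 0.42, 0.66; count ≥ 0.75 → 0.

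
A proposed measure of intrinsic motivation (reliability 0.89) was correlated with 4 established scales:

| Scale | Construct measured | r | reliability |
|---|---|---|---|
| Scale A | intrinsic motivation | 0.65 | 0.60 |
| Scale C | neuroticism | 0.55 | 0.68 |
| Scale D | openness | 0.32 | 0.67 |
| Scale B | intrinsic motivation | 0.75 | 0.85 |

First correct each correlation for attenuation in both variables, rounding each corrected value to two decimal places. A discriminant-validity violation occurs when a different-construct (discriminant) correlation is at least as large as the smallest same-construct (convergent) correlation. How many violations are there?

0

Disattenuated r (r / √(r_scale · r_new)):
  Scale A (conv): 0.65 / √(0.60·0.89) = 0.89
  Scale C (disc): 0.55 / √(0.68·0.89) = 0.71
  Scale D (disc): 0.32 / √(0.67·0.89) = 0.41
  Scale B (conv): 0.75 / √(0.85·0.89) = 0.86
Smallest convergent = 0.86. Discriminant values: 0.71, 0.41; count ≥ 0.86 → 0.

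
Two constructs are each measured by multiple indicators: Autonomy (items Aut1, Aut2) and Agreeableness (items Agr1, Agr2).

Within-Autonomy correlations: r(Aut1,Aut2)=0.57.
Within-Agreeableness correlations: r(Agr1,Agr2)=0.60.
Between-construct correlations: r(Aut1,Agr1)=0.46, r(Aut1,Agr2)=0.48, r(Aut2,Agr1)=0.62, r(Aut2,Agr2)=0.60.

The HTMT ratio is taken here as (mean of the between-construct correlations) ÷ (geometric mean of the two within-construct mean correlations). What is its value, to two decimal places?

0.92

Between-construct mean = 2.16/4 = 0.5400.
Mean within-Aut = 0.57/1 = 0.5700; mean within-Agr = 0.60/1 = 0.6000.
Geometric mean = √(0.5700 × 0.6000) = 0.5848.
HTMT = 0.5400 / 0.5848 = 0.92.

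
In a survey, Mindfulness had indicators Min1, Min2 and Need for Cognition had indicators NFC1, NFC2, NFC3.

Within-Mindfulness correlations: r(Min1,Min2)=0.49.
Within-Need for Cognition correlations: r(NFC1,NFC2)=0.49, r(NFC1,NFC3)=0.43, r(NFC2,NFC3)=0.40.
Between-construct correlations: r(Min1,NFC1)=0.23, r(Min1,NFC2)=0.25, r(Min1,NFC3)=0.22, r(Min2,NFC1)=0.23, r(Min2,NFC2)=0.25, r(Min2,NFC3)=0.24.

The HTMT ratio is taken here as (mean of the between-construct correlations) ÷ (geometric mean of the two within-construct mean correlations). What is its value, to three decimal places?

Between-construct mean = 1.42/6 = 0.2367.
Mean within-Min = 0.49/1 = 0.4900; mean within-NFC = 1.32/3 = 0.4400.
Geometric mean = √(0.4900 × 0.4400) = 0.4643.
HTMT = 0.2367 / 0.4643 = 0.510.

0.510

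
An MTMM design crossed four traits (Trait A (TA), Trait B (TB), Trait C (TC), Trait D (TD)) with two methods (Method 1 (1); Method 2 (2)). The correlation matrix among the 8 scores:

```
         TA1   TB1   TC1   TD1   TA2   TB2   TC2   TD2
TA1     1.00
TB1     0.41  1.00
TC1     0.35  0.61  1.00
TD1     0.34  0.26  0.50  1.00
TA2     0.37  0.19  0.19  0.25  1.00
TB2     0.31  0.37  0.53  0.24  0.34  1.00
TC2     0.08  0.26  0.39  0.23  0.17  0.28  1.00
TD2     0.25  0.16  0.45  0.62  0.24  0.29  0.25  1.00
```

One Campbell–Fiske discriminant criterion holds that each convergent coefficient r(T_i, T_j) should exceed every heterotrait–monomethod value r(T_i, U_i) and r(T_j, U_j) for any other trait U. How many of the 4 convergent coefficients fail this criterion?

Checking each validity diagonal entry against its comparison values:
TA (methods 1·2): 0.37 vs {0.41, 0.34, 0.35, 0.17, 0.34, 0.24} → fail.
TB (methods 1·2): 0.37 vs {0.41, 0.34, 0.61, 0.28, 0.26, 0.29} → fail.
TC (methods 1·2): 0.39 vs {0.35, 0.17, 0.61, 0.28, 0.50, 0.25} → fail.
TD (methods 1·2): 0.62 vs {0.34, 0.24, 0.26, 0.29, 0.50, 0.25} → pass.
3 of 4 fail.

3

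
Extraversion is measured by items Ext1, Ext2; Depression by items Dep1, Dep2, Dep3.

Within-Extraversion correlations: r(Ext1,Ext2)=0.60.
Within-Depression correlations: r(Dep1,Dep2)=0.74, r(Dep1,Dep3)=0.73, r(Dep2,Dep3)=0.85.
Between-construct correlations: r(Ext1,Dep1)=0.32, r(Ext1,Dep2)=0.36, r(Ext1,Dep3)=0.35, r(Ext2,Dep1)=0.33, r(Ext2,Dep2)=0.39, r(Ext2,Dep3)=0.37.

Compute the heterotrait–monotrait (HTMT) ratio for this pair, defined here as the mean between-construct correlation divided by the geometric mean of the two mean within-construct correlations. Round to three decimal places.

Mean between = 2.12/6 = 0.3533.
Mean within-Ext = 0.60/1 = 0.6000; mean within-Dep = 2.32/3 = 0.7733.
Geometric mean = √(0.6000 × 0.7733) = 0.6812.
HTMT = 0.3533 / 0.6812 = 0.519.

0.519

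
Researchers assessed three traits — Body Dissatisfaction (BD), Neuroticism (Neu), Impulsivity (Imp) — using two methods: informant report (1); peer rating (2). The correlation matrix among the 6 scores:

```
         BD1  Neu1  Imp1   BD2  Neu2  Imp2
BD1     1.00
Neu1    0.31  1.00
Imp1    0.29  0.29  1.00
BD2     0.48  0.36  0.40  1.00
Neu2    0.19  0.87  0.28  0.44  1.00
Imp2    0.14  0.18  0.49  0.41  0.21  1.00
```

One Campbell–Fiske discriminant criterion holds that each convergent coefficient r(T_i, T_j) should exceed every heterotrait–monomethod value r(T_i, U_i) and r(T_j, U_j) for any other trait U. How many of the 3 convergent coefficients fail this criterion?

0

Checking each validity diagonal entry against its comparison values:
BD (methods 1·2): 0.48 vs {0.31, 0.44, 0.29, 0.41} → pass.
Neu (methods 1·2): 0.87 vs {0.31, 0.44, 0.29, 0.21} → pass.
Imp (methods 1·2): 0.49 vs {0.29, 0.41, 0.29, 0.21} → pass.
0 of 3 fail.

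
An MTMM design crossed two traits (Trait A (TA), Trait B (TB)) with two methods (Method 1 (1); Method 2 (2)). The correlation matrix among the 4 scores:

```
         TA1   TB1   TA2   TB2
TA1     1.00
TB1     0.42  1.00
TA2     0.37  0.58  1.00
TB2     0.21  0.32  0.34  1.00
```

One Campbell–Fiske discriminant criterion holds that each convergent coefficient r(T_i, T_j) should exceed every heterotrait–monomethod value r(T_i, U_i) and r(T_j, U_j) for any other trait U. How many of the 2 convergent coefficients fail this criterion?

2

Checking each validity diagonal entry against its comparison values:
TA (methods 1·2): 0.37 vs {0.42, 0.34} → fail.
TB (methods 1·2): 0.32 vs {0.42, 0.34} → fail.
2 of 2 fail.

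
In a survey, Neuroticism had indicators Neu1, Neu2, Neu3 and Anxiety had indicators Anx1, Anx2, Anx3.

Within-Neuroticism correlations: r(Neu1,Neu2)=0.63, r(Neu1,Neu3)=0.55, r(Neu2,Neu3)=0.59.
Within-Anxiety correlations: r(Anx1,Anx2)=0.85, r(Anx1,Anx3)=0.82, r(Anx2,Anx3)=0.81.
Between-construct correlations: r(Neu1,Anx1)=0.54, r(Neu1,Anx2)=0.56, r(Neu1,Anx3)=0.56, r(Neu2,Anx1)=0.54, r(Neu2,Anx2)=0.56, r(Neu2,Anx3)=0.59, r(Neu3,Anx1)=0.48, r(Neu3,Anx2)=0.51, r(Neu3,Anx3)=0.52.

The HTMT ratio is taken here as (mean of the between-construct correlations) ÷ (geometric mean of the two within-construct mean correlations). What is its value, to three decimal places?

Mean heterotrait r = 4.86/9 = 0.5400.
Mean within-Neu = 1.77/3 = 0.5900; mean within-Anx = 2.48/3 = 0.8267.
Geometric mean = √(0.5900 × 0.8267) = 0.6984.
HTMT = 0.5400 / 0.6984 = 0.773.

0.773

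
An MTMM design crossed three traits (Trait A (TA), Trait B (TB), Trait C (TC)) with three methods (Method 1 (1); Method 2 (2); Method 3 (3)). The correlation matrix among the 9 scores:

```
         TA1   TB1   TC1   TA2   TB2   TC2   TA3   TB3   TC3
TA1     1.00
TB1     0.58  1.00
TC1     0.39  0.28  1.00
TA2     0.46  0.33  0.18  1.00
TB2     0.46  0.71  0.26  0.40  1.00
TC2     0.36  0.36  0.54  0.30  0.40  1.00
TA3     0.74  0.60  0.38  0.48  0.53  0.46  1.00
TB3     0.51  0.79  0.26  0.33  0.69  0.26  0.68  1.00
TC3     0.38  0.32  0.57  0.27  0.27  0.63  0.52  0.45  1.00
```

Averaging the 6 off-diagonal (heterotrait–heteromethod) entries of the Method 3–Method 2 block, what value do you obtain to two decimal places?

0.35

HTHM values (method 3 × method 2): 0.53, 0.46, 0.33, 0.26, 0.27, 0.27; mean = 2.12/6 = 0.35.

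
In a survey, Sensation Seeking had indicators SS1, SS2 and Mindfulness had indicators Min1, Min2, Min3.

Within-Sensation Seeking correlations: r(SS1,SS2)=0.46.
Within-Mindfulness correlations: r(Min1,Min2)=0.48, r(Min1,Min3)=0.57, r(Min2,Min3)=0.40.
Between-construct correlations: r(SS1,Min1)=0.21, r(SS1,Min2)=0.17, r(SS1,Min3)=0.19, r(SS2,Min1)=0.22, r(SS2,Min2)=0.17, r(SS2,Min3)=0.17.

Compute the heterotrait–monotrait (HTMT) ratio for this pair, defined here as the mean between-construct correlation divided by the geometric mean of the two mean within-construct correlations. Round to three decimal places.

0.399

Between-construct mean = 1.13/6 = 0.1883.
Mean within-SS = 0.46/1 = 0.4600; mean within-Min = 1.45/3 = 0.4833.
Geometric mean = √(0.4600 × 0.4833) = 0.4715.
HTMT = 0.1883 / 0.4715 = 0.399.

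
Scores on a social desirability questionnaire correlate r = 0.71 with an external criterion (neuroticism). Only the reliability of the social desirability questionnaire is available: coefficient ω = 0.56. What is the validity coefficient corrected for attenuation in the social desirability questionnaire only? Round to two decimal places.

0.95

Single correction: r_c = r_obs / √r_xx = 0.71 / √0.56 = 0.71 / 0.7483 ≈ 0.95.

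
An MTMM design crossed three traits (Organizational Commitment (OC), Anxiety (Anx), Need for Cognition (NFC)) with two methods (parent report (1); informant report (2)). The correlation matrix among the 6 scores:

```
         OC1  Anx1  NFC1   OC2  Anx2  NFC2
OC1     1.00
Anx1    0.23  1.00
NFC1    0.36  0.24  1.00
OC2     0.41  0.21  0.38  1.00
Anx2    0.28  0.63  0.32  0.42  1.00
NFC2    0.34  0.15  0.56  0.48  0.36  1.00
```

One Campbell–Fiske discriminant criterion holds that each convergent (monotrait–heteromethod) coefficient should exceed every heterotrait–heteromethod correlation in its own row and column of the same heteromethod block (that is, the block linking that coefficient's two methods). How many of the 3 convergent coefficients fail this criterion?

Checking each validity diagonal entry against its comparison values:
OC (methods 1·2): 0.41 vs {0.28, 0.21, 0.34, 0.38} → pass.
Anx (methods 1·2): 0.63 vs {0.21, 0.28, 0.15, 0.32} → pass.
NFC (methods 1·2): 0.56 vs {0.38, 0.34, 0.32, 0.15} → pass.
0 of 3 fail.

0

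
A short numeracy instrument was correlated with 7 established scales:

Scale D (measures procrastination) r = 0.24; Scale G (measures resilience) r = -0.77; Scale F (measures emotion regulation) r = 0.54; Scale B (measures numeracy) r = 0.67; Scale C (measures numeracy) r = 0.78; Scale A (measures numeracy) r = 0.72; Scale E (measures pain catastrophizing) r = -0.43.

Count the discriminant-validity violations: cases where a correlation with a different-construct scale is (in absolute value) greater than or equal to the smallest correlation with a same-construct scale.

1

Convergent (same construct = numeracy): Scale B, Scale C, Scale A.
Smallest convergent = 0.67. Discriminant |r|: 0.24, 0.77, 0.54, 0.43; count ≥ 0.67 → 1.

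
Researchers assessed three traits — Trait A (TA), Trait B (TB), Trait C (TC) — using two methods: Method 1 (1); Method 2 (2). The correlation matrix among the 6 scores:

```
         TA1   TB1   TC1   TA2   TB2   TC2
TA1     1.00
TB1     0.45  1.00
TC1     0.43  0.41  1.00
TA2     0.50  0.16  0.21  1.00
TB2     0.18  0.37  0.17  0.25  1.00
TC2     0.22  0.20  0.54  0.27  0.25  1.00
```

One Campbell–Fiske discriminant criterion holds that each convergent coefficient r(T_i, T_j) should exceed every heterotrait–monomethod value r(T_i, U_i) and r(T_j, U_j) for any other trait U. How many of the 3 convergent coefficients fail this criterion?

Each convergent coefficient versus the relevant comparison correlations:
TA (methods 1·2): 0.50 vs {0.45, 0.25, 0.43, 0.27} → pass.
TB (methods 1·2): 0.37 vs {0.45, 0.25, 0.41, 0.25} → fail.
TC (methods 1·2): 0.54 vs {0.43, 0.27, 0.41, 0.25} → pass.
1 of 3 fail.

1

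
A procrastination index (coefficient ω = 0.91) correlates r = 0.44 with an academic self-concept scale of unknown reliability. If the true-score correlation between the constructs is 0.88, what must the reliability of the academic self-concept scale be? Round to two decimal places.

0.27

r_true = r_obs / √(r_xx · r_yy) ⇒ 0.88 = 0.44 / √(0.91 · r_yy).
√(0.91 · r_yy) = 0.44 / 0.88 = 0.5000; 0.91 · r_yy = 0.2500; r_yy = 0.2500 / 0.91 ≈ 0.27.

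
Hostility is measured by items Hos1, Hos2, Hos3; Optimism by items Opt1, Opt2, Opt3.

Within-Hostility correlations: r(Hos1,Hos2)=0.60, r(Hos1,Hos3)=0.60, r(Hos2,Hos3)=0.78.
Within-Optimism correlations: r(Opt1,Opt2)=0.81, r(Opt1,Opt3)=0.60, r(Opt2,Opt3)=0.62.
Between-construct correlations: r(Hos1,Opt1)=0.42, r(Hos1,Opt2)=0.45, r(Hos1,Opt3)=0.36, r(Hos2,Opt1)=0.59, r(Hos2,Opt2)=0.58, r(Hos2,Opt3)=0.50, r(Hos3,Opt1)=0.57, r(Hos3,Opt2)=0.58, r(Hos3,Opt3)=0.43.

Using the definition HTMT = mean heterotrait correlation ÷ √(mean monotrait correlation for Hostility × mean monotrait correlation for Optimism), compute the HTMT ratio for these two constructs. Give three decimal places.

0.745

Mean heterotrait r = 4.48/9 = 0.4978.
Mean within-Hos = 1.98/3 = 0.6600; mean within-Opt = 2.03/3 = 0.6767.
Geometric mean = √(0.6600 × 0.6767) = 0.6683.
HTMT = 0.4978 / 0.6683 = 0.745.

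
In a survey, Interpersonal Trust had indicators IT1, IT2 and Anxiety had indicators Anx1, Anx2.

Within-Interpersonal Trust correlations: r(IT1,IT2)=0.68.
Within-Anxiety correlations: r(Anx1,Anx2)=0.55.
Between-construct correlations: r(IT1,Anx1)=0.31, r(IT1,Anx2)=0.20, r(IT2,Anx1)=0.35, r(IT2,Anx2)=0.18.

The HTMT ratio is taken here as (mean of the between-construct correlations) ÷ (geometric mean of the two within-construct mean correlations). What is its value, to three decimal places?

Mean heterotrait r = 1.04/4 = 0.2600.
Mean within-IT = 0.68/1 = 0.6800; mean within-Anx = 0.55/1 = 0.5500.
Geometric mean = √(0.6800 × 0.5500) = 0.6116.
HTMT = 0.2600 / 0.6116 = 0.425.

0.425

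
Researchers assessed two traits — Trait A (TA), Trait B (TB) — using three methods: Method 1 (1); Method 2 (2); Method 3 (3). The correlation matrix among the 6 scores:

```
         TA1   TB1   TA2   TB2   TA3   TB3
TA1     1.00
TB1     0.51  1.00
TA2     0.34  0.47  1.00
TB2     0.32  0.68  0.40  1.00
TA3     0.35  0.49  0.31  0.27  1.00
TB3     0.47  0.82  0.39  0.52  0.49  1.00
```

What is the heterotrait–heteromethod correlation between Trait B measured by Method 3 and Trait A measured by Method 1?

0.47

Different traits and methods: r(TB3, TA1) = 0.47.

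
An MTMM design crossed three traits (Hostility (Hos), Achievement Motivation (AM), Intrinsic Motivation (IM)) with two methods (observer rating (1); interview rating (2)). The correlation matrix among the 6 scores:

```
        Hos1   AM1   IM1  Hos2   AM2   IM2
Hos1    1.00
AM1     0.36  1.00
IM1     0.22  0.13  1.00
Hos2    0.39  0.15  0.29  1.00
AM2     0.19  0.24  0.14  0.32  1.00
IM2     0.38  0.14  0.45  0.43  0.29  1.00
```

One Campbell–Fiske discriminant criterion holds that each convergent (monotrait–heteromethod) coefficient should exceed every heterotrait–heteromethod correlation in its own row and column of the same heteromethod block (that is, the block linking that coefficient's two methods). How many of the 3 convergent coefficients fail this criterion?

0

Checking each validity diagonal entry against its comparison values:
Hos (methods 1·2): 0.39 vs {0.19, 0.15, 0.38, 0.29} → pass.
AM (methods 1·2): 0.24 vs {0.15, 0.19, 0.14, 0.14} → pass.
IM (methods 1·2): 0.45 vs {0.29, 0.38, 0.14, 0.14} → pass.
0 of 3 fail.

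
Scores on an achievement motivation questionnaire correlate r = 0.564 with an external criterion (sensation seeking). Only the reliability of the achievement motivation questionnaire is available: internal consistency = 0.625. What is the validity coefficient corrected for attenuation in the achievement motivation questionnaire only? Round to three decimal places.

0.713

Single correction: r_c = r_obs / √r_xx = 0.564 / √0.625 = 0.564 / 0.7906 ≈ 0.713.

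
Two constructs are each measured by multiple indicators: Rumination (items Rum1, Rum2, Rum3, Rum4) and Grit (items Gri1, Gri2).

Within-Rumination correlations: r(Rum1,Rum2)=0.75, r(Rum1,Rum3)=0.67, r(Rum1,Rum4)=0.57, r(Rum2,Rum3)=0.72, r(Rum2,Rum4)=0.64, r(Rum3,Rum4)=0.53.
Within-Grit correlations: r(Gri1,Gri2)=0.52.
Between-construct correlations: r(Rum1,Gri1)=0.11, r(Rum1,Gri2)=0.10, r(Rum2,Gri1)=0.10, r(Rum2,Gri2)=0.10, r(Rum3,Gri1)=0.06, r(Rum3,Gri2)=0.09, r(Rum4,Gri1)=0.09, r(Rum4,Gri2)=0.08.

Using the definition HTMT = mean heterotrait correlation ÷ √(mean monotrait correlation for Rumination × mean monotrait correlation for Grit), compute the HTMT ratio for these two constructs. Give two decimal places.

Mean heterotrait r = 0.73/8 = 0.0913.
Mean within-Rum = 3.88/6 = 0.6467; mean within-Gri = 0.52/1 = 0.5200.
Geometric mean = √(0.6467 × 0.5200) = 0.5799.
HTMT = 0.0913 / 0.5799 = 0.16.

0.16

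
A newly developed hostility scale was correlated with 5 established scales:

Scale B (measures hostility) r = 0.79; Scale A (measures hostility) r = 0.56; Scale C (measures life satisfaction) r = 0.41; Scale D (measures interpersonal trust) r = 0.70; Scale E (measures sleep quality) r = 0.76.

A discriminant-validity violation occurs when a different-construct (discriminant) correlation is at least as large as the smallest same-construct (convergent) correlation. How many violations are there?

Convergent (same construct = hostility): Scale B, Scale A.
Smallest convergent = 0.56. Discriminant values: 0.41, 0.70, 0.76; count ≥ 0.56 → 2.

2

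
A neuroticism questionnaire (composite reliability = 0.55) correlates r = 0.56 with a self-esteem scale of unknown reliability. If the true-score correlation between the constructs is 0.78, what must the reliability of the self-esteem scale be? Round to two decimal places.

0.94

r_true = r_obs / √(r_xx · r_yy) ⇒ 0.78 = 0.56 / √(0.55 · r_yy).
√(0.55 · r_yy) = 0.56 / 0.78 = 0.7179; 0.55 · r_yy = 0.5154; r_yy = 0.5154 / 0.55 ≈ 0.94.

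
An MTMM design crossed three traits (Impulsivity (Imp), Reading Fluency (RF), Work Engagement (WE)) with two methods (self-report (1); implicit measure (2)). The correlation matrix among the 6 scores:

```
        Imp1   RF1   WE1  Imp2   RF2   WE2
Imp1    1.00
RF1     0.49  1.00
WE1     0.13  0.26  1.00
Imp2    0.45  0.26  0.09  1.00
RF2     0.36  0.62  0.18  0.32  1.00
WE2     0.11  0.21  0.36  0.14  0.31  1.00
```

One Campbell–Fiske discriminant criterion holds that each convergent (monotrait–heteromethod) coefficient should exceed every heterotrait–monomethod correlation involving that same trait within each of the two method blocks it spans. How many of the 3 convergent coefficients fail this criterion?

1

Convergent coefficients and their comparison sets:
Imp (methods 1·2): 0.45 vs {0.49, 0.32, 0.13, 0.14} → fail.
RF (methods 1·2): 0.62 vs {0.49, 0.32, 0.26, 0.31} → pass.
WE (methods 1·2): 0.36 vs {0.13, 0.14, 0.26, 0.31} → pass.
1 of 3 fail.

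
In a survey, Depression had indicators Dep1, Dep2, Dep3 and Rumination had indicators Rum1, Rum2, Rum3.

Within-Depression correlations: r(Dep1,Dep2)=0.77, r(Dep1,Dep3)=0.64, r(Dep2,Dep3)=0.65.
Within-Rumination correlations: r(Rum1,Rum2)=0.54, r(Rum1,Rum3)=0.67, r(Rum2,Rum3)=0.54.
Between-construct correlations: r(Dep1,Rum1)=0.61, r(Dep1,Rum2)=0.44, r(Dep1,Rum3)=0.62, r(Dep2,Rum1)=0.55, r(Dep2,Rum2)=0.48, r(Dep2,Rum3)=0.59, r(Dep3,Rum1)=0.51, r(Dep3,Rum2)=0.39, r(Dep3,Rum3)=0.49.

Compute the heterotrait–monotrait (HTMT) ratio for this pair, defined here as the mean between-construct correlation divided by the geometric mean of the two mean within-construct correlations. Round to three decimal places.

Mean between = 4.68/9 = 0.5200.
Mean within-Dep = 2.06/3 = 0.6867; mean within-Rum = 1.75/3 = 0.5833.
Geometric mean = √(0.6867 × 0.5833) = 0.6329.
HTMT = 0.5200 / 0.6329 = 0.822.

0.822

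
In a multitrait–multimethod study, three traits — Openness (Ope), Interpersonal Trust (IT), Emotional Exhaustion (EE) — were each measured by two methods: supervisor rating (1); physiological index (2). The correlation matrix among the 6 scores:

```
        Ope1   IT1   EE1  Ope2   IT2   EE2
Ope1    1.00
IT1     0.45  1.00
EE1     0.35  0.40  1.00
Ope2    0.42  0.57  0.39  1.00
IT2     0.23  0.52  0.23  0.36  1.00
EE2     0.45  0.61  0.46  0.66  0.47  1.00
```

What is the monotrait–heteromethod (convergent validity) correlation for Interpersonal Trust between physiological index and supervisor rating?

0.52

Same trait (IT), different methods: r(IT2, IT1) = 0.52.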